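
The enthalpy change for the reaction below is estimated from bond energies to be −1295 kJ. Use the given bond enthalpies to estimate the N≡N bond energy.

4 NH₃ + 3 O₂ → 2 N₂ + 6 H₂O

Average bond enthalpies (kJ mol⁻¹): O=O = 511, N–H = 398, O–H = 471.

Let D be the N≡N bond energy.
Σ(broken) = 12×398 + 3×511 = 6309
Σ(formed) = 2×D + 12×471 = 5652 + 2D
ΔH = Σ(broken) − Σ(formed) = (6309) − (5652 + 2D) = +657 − 2D
Setting this equal to −1295 kJ gives 2D = 1952, so D = 976 kJ/mol.

D(N≡N) ≈ 976 kJ/mol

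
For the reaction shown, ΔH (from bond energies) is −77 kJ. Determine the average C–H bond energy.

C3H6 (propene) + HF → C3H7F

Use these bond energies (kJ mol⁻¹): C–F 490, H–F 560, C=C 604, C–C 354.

D(C–H) ≈ 397 kJ/mol

Let D be the C–H bond energy.
Σ(broken) = 1×354 + 6×D + 1×604 + 1×560 = 1518 + 6D
Σ(formed) = 2×354 + 1×490 + 7×D = 1198 + 7D
ΔH = Σ(broken) − Σ(formed) = (1518 + 6D) − (1198 + 7D) = +320 − D
Setting this equal to −77 kJ gives D = 397 kJ/mol.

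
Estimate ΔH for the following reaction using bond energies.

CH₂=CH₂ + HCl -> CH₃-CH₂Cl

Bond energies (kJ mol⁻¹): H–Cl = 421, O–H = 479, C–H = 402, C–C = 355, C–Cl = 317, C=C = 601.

ΔH ≈ −52 kJ

Bonds broken (reactants):
  C–H: 4 × 402 = 1608
  C=C: 1 × 601 = 601
  H–Cl: 1 × 421 = 421
  Σ(broken) = 2630 kJ
Bonds formed (products):
  C–C: 1 × 355 = 355
  C–Cl: 1 × 317 = 317
  C–H: 5 × 402 = 2010
  Σ(formed) = 2682 kJ
ΔH = Σ(broken) − Σ(formed) = 2630 − 2682 = −52 kJ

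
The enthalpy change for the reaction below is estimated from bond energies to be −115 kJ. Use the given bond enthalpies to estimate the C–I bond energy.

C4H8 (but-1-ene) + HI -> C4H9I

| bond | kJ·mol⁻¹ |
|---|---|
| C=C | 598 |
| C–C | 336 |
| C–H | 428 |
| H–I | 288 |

D(C–I) ≈ 237 kJ/mol

Let D be the C–I bond energy.
Σ(broken) = 2×336 + 8×428 + 1×598 + 1×288 = 4982
Σ(formed) = 3×336 + 9×428 + 1×D = 4860 + D
ΔH = Σ(broken) − Σ(formed) = (4982) − (4860 + D) = +122 − D
Setting this equal to −115 kJ gives D = 237 kJ/mol.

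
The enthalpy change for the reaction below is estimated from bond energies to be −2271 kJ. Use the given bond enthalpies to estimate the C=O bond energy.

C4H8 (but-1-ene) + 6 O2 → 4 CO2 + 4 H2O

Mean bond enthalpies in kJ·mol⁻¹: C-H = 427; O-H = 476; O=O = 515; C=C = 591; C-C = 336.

Let D be the C=O bond energy.
Σ(broken) = 2×336 + 8×427 + 1×591 + 6×515 = 7769
Σ(formed) = 8×D + 8×476 = 3808 + 8D
ΔH = Σ(broken) − Σ(formed) = (7769) − (3808 + 8D) = +3961 − 8D
Setting this equal to −2271 kJ gives 8D = 6232, so D = 779 kJ/mol.

D(C=O) ≈ 779 kJ/mol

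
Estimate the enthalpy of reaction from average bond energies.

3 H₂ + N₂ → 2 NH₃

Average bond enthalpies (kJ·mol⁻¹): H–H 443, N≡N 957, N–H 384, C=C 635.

ΔH ≈ −18 kJ

Bonds broken (reactants):
  H–H: 3 × 443 = 1329
  N≡N: 1 × 957 = 957
  Σ(broken) = 2286 kJ
Bonds formed (products):
  N–H: 6 × 384 = 2304
  Σ(formed) = 2304 kJ
ΔH = Σ(broken) − Σ(formed) = 2286 − 2304 = −18 kJ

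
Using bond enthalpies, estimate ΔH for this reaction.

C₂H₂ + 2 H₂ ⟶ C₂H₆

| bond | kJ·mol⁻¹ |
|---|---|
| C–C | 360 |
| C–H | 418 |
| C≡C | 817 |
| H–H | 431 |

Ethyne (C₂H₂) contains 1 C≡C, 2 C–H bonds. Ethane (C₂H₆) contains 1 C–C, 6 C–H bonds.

ΔH ≈ −353 kJ

Bonds broken (reactants):
  C≡C: 1 × 817 = 817
  C–H: 2 × 418 = 836
  H–H: 2 × 431 = 862
  Σ(broken) = 2515 kJ
Bonds formed (products):
  C–C: 1 × 360 = 360
  C–H: 6 × 418 = 2508
  Σ(formed) = 2868 kJ
ΔH = Σ(broken) − Σ(formed) = 2515 − 2868 = −353 kJ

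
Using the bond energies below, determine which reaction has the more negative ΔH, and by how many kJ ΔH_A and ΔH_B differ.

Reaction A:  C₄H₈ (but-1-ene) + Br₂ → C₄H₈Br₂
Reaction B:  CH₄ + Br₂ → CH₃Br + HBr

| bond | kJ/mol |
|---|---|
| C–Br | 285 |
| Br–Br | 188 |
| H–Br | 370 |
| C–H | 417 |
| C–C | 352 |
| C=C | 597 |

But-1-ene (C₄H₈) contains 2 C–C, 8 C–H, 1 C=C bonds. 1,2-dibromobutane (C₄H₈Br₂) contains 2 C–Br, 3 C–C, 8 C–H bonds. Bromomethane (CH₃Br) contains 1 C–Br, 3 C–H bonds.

Reaction A:
  Bonds broken (reactants):
    Br–Br: 1 × 188 = 188
    C–C: 2 × 352 = 704
    C–H: 8 × 417 = 3336
    C=C: 1 × 597 = 597
    Σ(broken) = 4825 kJ
  Bonds formed (products):
    C–Br: 2 × 285 = 570
    C–C: 3 × 352 = 1056
    C–H: 8 × 417 = 3336
    Σ(formed) = 4962 kJ
  ΔH_A = 4825 − 4962 = −137 kJ
Reaction B:
  Bonds broken (reactants):
    Br–Br: 1 × 188 = 188
    C–H: 4 × 417 = 1668
    Σ(broken) = 1856 kJ
  Bonds formed (products):
    C–Br: 1 × 285 = 285
    C–H: 3 × 417 = 1251
    H–Br: 1 × 370 = 370
    Σ(formed) = 1906 kJ
  ΔH_B = 1856 − 1906 = −50 kJ
ΔH_A − ΔH_B = −87 kJ, so reaction A has the more negative ΔH; |ΔH_A − ΔH_B| = 87 kJ.

Reaction A, by 87 kJ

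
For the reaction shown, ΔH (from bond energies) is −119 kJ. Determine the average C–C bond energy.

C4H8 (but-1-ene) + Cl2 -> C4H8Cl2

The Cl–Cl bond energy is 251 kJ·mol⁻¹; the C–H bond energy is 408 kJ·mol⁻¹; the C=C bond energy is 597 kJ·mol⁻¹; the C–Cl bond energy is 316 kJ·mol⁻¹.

Let D be the C–C bond energy.
Σ(broken) = 2×D + 8×408 + 1×597 + 1×251 = 4112 + 2D
Σ(formed) = 3×D + 2×316 + 8×408 = 3896 + 3D
ΔH = Σ(broken) − Σ(formed) = (4112 + 2D) − (3896 + 3D) = +216 − D
Setting this equal to −119 kJ gives D = 335 kJ/mol.

D(C–C) ≈ 335 kJ/mol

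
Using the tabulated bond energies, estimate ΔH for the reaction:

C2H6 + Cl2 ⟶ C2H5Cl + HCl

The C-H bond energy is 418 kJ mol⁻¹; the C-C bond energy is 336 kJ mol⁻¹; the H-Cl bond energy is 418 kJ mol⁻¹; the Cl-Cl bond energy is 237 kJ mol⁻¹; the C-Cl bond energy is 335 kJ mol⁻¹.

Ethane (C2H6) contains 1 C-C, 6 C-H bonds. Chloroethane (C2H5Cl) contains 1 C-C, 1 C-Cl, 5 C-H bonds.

Bonds broken (reactants):
  C-C: 1 × 336 = 336
  C-H: 6 × 418 = 2508
  Cl-Cl: 1 × 237 = 237
  Σ(broken) = 3081 kJ
Bonds formed (products):
  C-C: 1 × 336 = 336
  C-Cl: 1 × 335 = 335
  C-H: 5 × 418 = 2090
  H-Cl: 1 × 418 = 418
  Σ(formed) = 3179 kJ
ΔH = Σ(broken) − Σ(formed) = 3081 − 3179 = −98 kJ

ΔH ≈ −98 kJ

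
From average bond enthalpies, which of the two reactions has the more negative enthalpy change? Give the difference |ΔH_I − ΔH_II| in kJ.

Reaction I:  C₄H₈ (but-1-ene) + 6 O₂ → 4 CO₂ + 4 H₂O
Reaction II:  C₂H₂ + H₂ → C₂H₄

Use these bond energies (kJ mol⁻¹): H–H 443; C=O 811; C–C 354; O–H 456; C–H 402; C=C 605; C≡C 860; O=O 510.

Reaction I, by 2441 kJ

Reaction I:
  Bonds broken (reactants):
    C–C: 2 × 354 = 708
    C–H: 8 × 402 = 3216
    C=C: 1 × 605 = 605
    O=O: 6 × 510 = 3060
    Σ(broken) = 7589 kJ
  Bonds formed (products):
    C=O: 8 × 811 = 6488
    O–H: 8 × 456 = 3648
    Σ(formed) = 10136 kJ
  ΔH_I = 7589 − 10136 = −2547 kJ
Reaction II:
  Bonds broken (reactants):
    C≡C: 1 × 860 = 860
    C–H: 2 × 402 = 804
    H–H: 1 × 443 = 443
    Σ(broken) = 2107 kJ
  Bonds formed (products):
    C–H: 4 × 402 = 1608
    C=C: 1 × 605 = 605
    Σ(formed) = 2213 kJ
  ΔH_II = 2107 − 2213 = −106 kJ
ΔH_I − ΔH_II = −2441 kJ, so reaction I has the more negative ΔH; |ΔH_I − ΔH_II| = 2441 kJ.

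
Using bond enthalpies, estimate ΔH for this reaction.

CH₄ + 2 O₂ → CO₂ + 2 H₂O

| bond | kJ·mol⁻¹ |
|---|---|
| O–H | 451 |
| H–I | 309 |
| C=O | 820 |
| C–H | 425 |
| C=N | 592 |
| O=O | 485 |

ΔH ≈ −774 kJ

Bonds broken (reactants):
  C–H: 4 × 425 = 1700
  O=O: 2 × 485 = 970
  Σ(broken) = 2670 kJ
Bonds formed (products):
  C=O: 2 × 820 = 1640
  O–H: 4 × 451 = 1804
  Σ(formed) = 3444 kJ
ΔH = Σ(broken) − Σ(formed) = 2670 − 3444 = −774 kJ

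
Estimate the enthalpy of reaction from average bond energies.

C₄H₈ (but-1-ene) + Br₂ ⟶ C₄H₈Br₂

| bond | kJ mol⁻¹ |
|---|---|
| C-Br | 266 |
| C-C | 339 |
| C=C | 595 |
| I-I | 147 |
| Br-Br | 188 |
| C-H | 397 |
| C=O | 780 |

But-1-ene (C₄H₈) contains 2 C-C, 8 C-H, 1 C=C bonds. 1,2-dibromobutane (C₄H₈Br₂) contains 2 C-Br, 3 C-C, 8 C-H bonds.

ΔH ≈ −88 kJ

Bonds broken (reactants):
  Br-Br: 1 × 188 = 188
  C-C: 2 × 339 = 678
  C-H: 8 × 397 = 3176
  C=C: 1 × 595 = 595
  Σ(broken) = 4637 kJ
Bonds formed (products):
  C-Br: 2 × 266 = 532
  C-C: 3 × 339 = 1017
  C-H: 8 × 397 = 3176
  Σ(formed) = 4725 kJ
ΔH = Σ(broken) − Σ(formed) = 4637 − 4725 = −88 kJ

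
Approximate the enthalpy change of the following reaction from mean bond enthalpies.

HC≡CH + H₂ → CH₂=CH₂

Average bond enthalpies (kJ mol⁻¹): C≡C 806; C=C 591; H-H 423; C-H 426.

ΔH ≈ −214 kJ

Bonds broken (reactants):
  C≡C: 1 × 806 = 806
  C-H: 2 × 426 = 852
  H-H: 1 × 423 = 423
  Σ(broken) = 2081 kJ
Bonds formed (products):
  C-H: 4 × 426 = 1704
  C=C: 1 × 591 = 591
  Σ(formed) = 2295 kJ
ΔH = Σ(broken) − Σ(formed) = 2081 − 2295 = −214 kJ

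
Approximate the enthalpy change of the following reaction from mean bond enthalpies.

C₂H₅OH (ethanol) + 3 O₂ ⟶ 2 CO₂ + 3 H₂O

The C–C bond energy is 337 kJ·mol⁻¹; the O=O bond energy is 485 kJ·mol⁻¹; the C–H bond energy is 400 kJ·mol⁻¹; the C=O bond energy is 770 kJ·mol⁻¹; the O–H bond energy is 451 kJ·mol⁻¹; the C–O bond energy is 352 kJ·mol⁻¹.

ΔH ≈ −1191 kJ

Bonds broken (reactants):
  C–C: 1 × 337 = 337
  C–H: 5 × 400 = 2000
  C–O: 1 × 352 = 352
  O–H: 1 × 451 = 451
  O=O: 3 × 485 = 1455
  Σ(broken) = 4595 kJ
Bonds formed (products):
  C=O: 4 × 770 = 3080
  O–H: 6 × 451 = 2706
  Σ(formed) = 5786 kJ
ΔH = Σ(broken) − Σ(formed) = 4595 − 5786 = −1191 kJ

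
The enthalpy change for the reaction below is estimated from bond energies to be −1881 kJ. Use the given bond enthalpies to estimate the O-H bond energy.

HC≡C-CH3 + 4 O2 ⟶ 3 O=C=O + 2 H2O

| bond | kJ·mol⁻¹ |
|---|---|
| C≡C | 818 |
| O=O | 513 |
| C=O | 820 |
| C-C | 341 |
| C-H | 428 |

Let D be the O-H bond energy.
Σ(broken) = 1×818 + 1×341 + 4×428 + 4×513 = 4923
Σ(formed) = 6×820 + 4×D = 4920 + 4D
ΔH = Σ(broken) − Σ(formed) = (4923) − (4920 + 4D) = +3 − 4D
Setting this equal to −1881 kJ gives 4D = 1884, so D = 471 kJ/mol.

D(O-H) ≈ 471 kJ/mol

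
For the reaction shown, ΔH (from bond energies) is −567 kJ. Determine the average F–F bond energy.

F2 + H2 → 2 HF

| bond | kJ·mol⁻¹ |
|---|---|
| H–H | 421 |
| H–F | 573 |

D(F–F) ≈ 158 kJ/mol

Let D be the F–F bond energy.
Σ(broken) = 1×D + 1×421 = 421 + D
Σ(formed) = 2×573 = 1146
ΔH = Σ(broken) − Σ(formed) = (421 + D) − (1146) = −725 + D
Setting this equal to −567 kJ gives D = 158 kJ/mol.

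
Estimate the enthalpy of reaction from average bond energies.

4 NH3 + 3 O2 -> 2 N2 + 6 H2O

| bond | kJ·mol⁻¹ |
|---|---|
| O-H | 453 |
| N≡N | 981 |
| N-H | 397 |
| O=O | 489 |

ΔH ≈ −1167 kJ

Bonds broken (reactants):
  N-H: 12 × 397 = 4764
  O=O: 3 × 489 = 1467
  Σ(broken) = 6231 kJ
Bonds formed (products):
  N≡N: 2 × 981 = 1962
  O-H: 12 × 453 = 5436
  Σ(formed) = 7398 kJ
ΔH = Σ(broken) − Σ(formed) = 6231 − 7398 = −1167 kJ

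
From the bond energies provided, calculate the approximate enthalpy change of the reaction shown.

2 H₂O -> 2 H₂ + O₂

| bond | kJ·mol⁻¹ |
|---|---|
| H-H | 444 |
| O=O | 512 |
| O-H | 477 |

Bonds broken (reactants):
  O-H: 4 × 477 = 1908
  Σ(broken) = 1908 kJ
Bonds formed (products):
  H-H: 2 × 444 = 888
  O=O: 1 × 512 = 512
  Σ(formed) = 1400 kJ
ΔH = Σ(broken) − Σ(formed) = 1908 − 1400 = +508 kJ

ΔH ≈ +508 kJ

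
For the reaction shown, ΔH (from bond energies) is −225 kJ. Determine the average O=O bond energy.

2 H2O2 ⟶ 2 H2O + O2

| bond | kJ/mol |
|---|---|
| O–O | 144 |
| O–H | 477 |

Let D be the O=O bond energy.
Σ(broken) = 4×477 + 2×144 = 2196
Σ(formed) = 4×477 + 1×D = 1908 + D
ΔH = Σ(broken) − Σ(formed) = (2196) − (1908 + D) = +288 − D
Setting this equal to −225 kJ gives D = 513 kJ/mol.

D(O=O) ≈ 513 kJ/mol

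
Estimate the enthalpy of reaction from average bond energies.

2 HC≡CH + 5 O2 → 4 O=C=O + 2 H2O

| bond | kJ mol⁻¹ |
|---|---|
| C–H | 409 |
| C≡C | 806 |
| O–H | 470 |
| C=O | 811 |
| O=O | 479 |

ΔH ≈ −2725 kJ

Bonds broken (reactants):
  C≡C: 2 × 806 = 1612
  C–H: 4 × 409 = 1636
  O=O: 5 × 479 = 2395
  Σ(broken) = 5643 kJ
Bonds formed (products):
  C=O: 8 × 811 = 6488
  O–H: 4 × 470 = 1880
  Σ(formed) = 8368 kJ
ΔH = Σ(broken) − Σ(formed) = 5643 − 8368 = −2725 kJ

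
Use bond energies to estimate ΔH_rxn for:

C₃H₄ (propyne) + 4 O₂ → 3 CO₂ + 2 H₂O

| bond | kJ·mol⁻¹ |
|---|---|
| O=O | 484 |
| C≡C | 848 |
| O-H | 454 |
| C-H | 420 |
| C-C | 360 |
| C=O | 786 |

Bonds broken (reactants):
  C≡C: 1 × 848 = 848
  C-C: 1 × 360 = 360
  C-H: 4 × 420 = 1680
  O=O: 4 × 484 = 1936
  Σ(broken) = 4824 kJ
Bonds formed (products):
  C=O: 6 × 786 = 4716
  O-H: 4 × 454 = 1816
  Σ(formed) = 6532 kJ
ΔH = Σ(broken) − Σ(formed) = 4824 − 6532 = −1708 kJ

ΔH ≈ −1708 kJ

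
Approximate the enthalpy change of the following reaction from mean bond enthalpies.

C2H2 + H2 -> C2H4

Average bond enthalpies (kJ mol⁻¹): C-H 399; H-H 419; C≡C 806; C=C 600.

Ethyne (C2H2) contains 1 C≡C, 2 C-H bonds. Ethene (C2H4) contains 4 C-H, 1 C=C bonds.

Bonds broken (reactants):
  C≡C: 1 × 806 = 806
  C-H: 2 × 399 = 798
  H-H: 1 × 419 = 419
  Σ(broken) = 2023 kJ
Bonds formed (products):
  C-H: 4 × 399 = 1596
  C=C: 1 × 600 = 600
  Σ(formed) = 2196 kJ
ΔH = Σ(broken) − Σ(formed) = 2023 − 2196 = −173 kJ

ΔH ≈ −173 kJ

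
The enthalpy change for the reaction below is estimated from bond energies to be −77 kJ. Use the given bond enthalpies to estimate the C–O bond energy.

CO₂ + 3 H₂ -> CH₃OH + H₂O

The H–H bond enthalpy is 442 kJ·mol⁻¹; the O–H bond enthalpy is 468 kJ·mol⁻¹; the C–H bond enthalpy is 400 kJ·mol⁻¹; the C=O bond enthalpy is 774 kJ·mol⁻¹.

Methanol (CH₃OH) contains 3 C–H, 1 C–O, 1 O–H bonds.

Let D be the C–O bond energy.
Σ(broken) = 2×774 + 3×442 = 2874
Σ(formed) = 3×400 + 1×D + 3×468 = 2604 + D
ΔH = Σ(broken) − Σ(formed) = (2874) − (2604 + D) = +270 − D
Setting this equal to −77 kJ gives D = 347 kJ/mol.

D(C–O) ≈ 347 kJ/mol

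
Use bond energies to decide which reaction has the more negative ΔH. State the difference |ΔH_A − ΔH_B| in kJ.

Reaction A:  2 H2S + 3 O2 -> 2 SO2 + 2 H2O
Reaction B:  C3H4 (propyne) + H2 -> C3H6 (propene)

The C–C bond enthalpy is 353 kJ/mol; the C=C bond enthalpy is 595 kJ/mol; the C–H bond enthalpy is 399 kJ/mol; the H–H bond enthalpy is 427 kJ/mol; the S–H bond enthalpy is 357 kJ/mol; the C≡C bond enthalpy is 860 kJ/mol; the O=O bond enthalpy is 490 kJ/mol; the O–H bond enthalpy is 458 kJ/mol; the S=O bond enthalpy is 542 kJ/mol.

Reaction A, by 996 kJ

Reaction A:
  Bonds broken (reactants):
    O=O: 3 × 490 = 1470
    S–H: 4 × 357 = 1428
    Σ(broken) = 2898 kJ
  Bonds formed (products):
    O–H: 4 × 458 = 1832
    S=O: 4 × 542 = 2168
    Σ(formed) = 4000 kJ
  ΔH_A = 2898 − 4000 = −1102 kJ
Reaction B:
  Bonds broken (reactants):
    C≡C: 1 × 860 = 860
    C–C: 1 × 353 = 353
    C–H: 4 × 399 = 1596
    H–H: 1 × 427 = 427
    Σ(broken) = 3236 kJ
  Bonds formed (products):
    C–C: 1 × 353 = 353
    C–H: 6 × 399 = 2394
    C=C: 1 × 595 = 595
    Σ(formed) = 3342 kJ
  ΔH_B = 3236 − 3342 = −106 kJ
ΔH_A − ΔH_B = −996 kJ, so reaction A has the more negative ΔH; |ΔH_A − ΔH_B| = 996 kJ.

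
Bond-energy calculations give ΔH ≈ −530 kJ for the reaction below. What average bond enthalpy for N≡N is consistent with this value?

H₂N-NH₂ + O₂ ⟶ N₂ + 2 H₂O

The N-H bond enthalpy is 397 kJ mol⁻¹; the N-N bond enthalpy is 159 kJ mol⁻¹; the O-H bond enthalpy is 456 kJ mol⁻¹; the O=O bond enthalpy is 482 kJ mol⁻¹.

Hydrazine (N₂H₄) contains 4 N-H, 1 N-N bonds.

Let D be the N≡N bond energy.
Σ(broken) = 4×397 + 1×159 + 1×482 = 2229
Σ(formed) = 1×D + 4×456 = 1824 + D
ΔH = Σ(broken) − Σ(formed) = (2229) − (1824 + D) = +405 − D
Setting this equal to −530 kJ gives D = 935 kJ/mol.

D(N≡N) ≈ 935 kJ/mol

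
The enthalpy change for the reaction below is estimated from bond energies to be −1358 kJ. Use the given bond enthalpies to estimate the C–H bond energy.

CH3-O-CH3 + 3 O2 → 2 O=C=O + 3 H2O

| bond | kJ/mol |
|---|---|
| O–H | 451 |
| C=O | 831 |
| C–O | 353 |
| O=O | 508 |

D(C–H) ≈ 407 kJ/mol

Let D be the C–H bond energy.
Σ(broken) = 6×D + 2×353 + 3×508 = 2230 + 6D
Σ(formed) = 4×831 + 6×451 = 6030
ΔH = Σ(broken) − Σ(formed) = (2230 + 6D) − (6030) = −3800 + 6D
Setting this equal to −1358 kJ gives 6D = 2442, so D = 407 kJ/mol.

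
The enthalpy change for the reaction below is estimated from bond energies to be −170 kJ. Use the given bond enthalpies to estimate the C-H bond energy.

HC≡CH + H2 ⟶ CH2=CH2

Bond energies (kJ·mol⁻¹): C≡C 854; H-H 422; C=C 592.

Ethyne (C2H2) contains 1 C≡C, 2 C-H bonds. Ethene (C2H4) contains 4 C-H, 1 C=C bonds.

D(C-H) ≈ 427 kJ/mol

Let D be the C-H bond energy.
Σ(broken) = 1×854 + 2×D + 1×422 = 1276 + 2D
Σ(formed) = 4×D + 1×592 = 592 + 4D
ΔH = Σ(broken) − Σ(formed) = (1276 + 2D) − (592 + 4D) = +684 − 2D
Setting this equal to −170 kJ gives 2D = 854, so D = 427 kJ/mol.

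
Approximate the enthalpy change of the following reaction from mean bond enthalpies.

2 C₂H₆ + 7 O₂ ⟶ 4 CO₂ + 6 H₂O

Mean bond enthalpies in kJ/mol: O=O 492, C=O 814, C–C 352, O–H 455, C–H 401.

Bonds broken (reactants):
  C–C: 2 × 352 = 704
  C–H: 12 × 401 = 4812
  O=O: 7 × 492 = 3444
  Σ(broken) = 8960 kJ
Bonds formed (products):
  C=O: 8 × 814 = 6512
  O–H: 12 × 455 = 5460
  Σ(formed) = 11972 kJ
ΔH = Σ(broken) − Σ(formed) = 8960 − 11972 = −3012 kJ

ΔH ≈ −3012 kJ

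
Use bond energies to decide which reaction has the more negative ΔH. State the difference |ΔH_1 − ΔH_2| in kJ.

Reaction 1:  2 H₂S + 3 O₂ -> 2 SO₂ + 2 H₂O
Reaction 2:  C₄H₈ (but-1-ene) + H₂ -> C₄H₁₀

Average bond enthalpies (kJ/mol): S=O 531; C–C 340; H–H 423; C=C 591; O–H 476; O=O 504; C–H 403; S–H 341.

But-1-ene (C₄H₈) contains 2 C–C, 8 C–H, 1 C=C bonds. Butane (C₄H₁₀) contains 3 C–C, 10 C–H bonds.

Reaction 1:
  Bonds broken (reactants):
    O=O: 3 × 504 = 1512
    S–H: 4 × 341 = 1364
    Σ(broken) = 2876 kJ
  Bonds formed (products):
    O–H: 4 × 476 = 1904
    S=O: 4 × 531 = 2124
    Σ(formed) = 4028 kJ
  ΔH_1 = 2876 − 4028 = −1152 kJ
Reaction 2:
  Bonds broken (reactants):
    C–C: 2 × 340 = 680
    C–H: 8 × 403 = 3224
    C=C: 1 × 591 = 591
    H–H: 1 × 423 = 423
    Σ(broken) = 4918 kJ
  Bonds formed (products):
    C–C: 3 × 340 = 1020
    C–H: 10 × 403 = 4030
    Σ(formed) = 5050 kJ
  ΔH_2 = 4918 − 5050 = −132 kJ
ΔH_1 − ΔH_2 = −1020 kJ, so reaction 1 has the more negative ΔH; |ΔH_1 − ΔH_2| = 1020 kJ.

Reaction 1, by 1020 kJ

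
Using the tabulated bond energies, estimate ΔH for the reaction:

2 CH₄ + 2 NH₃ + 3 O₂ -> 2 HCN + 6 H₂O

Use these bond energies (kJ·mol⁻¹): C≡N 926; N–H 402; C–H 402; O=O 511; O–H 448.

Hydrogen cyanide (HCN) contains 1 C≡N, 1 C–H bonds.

ΔH ≈ −871 kJ

Bonds broken (reactants):
  C–H: 8 × 402 = 3216
  N–H: 6 × 402 = 2412
  O=O: 3 × 511 = 1533
  Σ(broken) = 7161 kJ
Bonds formed (products):
  C≡N: 2 × 926 = 1852
  C–H: 2 × 402 = 804
  O–H: 12 × 448 = 5376
  Σ(formed) = 8032 kJ
ΔH = Σ(broken) − Σ(formed) = 7161 − 8032 = −871 kJ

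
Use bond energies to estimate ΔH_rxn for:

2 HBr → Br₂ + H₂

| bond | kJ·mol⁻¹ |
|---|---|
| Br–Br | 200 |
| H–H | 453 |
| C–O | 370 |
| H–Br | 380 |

ΔH ≈ +107 kJ

Bonds broken (reactants):
  H–Br: 2 × 380 = 760
  Σ(broken) = 760 kJ
Bonds formed (products):
  Br–Br: 1 × 200 = 200
  H–H: 1 × 453 = 453
  Σ(formed) = 653 kJ
ΔH = Σ(broken) − Σ(formed) = 760 − 653 = +107 kJ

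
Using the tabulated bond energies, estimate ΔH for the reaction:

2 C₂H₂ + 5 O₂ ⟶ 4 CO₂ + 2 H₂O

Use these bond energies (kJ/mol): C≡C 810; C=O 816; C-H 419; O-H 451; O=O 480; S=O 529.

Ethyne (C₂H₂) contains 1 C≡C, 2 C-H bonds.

ΔH ≈ −2636 kJ

Bonds broken (reactants):
  C≡C: 2 × 810 = 1620
  C-H: 4 × 419 = 1676
  O=O: 5 × 480 = 2400
  Σ(broken) = 5696 kJ
Bonds formed (products):
  C=O: 8 × 816 = 6528
  O-H: 4 × 451 = 1804
  Σ(formed) = 8332 kJ
ΔH = Σ(broken) − Σ(formed) = 5696 − 8332 = −2636 kJ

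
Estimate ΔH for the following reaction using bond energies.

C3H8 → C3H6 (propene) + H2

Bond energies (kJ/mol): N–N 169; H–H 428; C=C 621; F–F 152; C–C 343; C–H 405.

ΔH ≈ +104 kJ

Bonds broken (reactants):
  C–C: 2 × 343 = 686
  C–H: 8 × 405 = 3240
  Σ(broken) = 3926 kJ
Bonds formed (products):
  C–C: 1 × 343 = 343
  C–H: 6 × 405 = 2430
  C=C: 1 × 621 = 621
  H–H: 1 × 428 = 428
  Σ(formed) = 3822 kJ
ΔH = Σ(broken) − Σ(formed) = 3926 − 3822 = +104 kJ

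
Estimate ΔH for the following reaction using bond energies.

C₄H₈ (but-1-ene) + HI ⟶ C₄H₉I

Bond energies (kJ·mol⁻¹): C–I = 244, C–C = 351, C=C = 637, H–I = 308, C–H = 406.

Bonds broken (reactants):
  C–C: 2 × 351 = 702
  C–H: 8 × 406 = 3248
  C=C: 1 × 637 = 637
  H–I: 1 × 308 = 308
  Σ(broken) = 4895 kJ
Bonds formed (products):
  C–C: 3 × 351 = 1053
  C–H: 9 × 406 = 3654
  C–I: 1 × 244 = 244
  Σ(formed) = 4951 kJ
ΔH = Σ(broken) − Σ(formed) = 4895 − 4951 = −56 kJ

ΔH ≈ −56 kJ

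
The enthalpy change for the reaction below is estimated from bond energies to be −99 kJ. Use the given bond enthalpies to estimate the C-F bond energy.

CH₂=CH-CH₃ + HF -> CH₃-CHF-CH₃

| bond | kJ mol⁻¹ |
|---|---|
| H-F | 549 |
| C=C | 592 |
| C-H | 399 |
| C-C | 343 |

Let D be the C-F bond energy.
Σ(broken) = 1×343 + 6×399 + 1×592 + 1×549 = 3878
Σ(formed) = 2×343 + 1×D + 7×399 = 3479 + D
ΔH = Σ(broken) − Σ(formed) = (3878) − (3479 + D) = +399 − D
Setting this equal to −99 kJ gives D = 498 kJ/mol.

D(C-F) ≈ 498 kJ/mol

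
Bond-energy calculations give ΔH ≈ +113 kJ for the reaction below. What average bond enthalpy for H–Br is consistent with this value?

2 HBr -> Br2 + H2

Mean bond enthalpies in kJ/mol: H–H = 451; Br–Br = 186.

Let D be the H–Br bond energy.
Σ(broken) = 2×D = 2D
Σ(formed) = 1×186 + 1×451 = 637
ΔH = Σ(broken) − Σ(formed) = (2D) − (637) = −637 + 2D
Setting this equal to +113 kJ gives 2D = 750, so D = 375 kJ/mol.

D(H–Br) ≈ 375 kJ/mol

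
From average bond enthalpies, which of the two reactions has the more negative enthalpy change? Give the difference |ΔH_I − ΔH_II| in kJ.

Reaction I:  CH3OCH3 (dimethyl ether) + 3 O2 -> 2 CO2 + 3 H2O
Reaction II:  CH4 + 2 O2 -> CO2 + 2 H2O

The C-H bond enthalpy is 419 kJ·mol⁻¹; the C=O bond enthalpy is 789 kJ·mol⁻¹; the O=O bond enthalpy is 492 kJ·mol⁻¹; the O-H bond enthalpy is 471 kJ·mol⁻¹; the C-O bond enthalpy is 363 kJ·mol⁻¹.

Reaction I:
  Bonds broken (reactants):
    C-H: 6 × 419 = 2514
    C-O: 2 × 363 = 726
    O=O: 3 × 492 = 1476
    Σ(broken) = 4716 kJ
  Bonds formed (products):
    C=O: 4 × 789 = 3156
    O-H: 6 × 471 = 2826
    Σ(formed) = 5982 kJ
  ΔH_I = 4716 − 5982 = −1266 kJ
Reaction II:
  Bonds broken (reactants):
    C-H: 4 × 419 = 1676
    O=O: 2 × 492 = 984
    Σ(broken) = 2660 kJ
  Bonds formed (products):
    C=O: 2 × 789 = 1578
    O-H: 4 × 471 = 1884
    Σ(formed) = 3462 kJ
  ΔH_II = 2660 − 3462 = −802 kJ
ΔH_I − ΔH_II = −464 kJ, so reaction I has the more negative ΔH; |ΔH_I − ΔH_II| = 464 kJ.

Reaction I, by 464 kJ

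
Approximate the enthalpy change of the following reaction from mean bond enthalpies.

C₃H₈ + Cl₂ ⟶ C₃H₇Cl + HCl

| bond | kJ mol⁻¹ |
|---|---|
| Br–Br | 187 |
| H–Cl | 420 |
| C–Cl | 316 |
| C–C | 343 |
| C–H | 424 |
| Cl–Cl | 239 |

ΔH ≈ −73 kJ

Bonds broken (reactants):
  C–C: 2 × 343 = 686
  C–H: 8 × 424 = 3392
  Cl–Cl: 1 × 239 = 239
  Σ(broken) = 4317 kJ
Bonds formed (products):
  C–C: 2 × 343 = 686
  C–Cl: 1 × 316 = 316
  C–H: 7 × 424 = 2968
  H–Cl: 1 × 420 = 420
  Σ(formed) = 4390 kJ
ΔH = Σ(broken) − Σ(formed) = 4317 − 4390 = −73 kJ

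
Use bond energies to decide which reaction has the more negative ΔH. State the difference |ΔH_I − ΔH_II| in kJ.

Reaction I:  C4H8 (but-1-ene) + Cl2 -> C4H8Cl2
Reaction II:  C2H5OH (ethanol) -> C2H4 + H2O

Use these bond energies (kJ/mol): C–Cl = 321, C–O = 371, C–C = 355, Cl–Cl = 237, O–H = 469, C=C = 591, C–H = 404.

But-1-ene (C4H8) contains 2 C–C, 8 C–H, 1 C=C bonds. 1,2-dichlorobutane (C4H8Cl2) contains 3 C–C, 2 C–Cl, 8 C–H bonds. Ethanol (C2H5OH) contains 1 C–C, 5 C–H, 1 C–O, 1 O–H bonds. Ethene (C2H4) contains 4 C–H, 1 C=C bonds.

Reaction I:
  Bonds broken (reactants):
    C–C: 2 × 355 = 710
    C–H: 8 × 404 = 3232
    C=C: 1 × 591 = 591
    Cl–Cl: 1 × 237 = 237
    Σ(broken) = 4770 kJ
  Bonds formed (products):
    C–C: 3 × 355 = 1065
    C–Cl: 2 × 321 = 642
    C–H: 8 × 404 = 3232
    Σ(formed) = 4939 kJ
  ΔH_I = 4770 − 4939 = −169 kJ
Reaction II:
  Bonds broken (reactants):
    C–C: 1 × 355 = 355
    C–H: 5 × 404 = 2020
    C–O: 1 × 371 = 371
    O–H: 1 × 469 = 469
    Σ(broken) = 3215 kJ
  Bonds formed (products):
    C–H: 4 × 404 = 1616
    C=C: 1 × 591 = 591
    O–H: 2 × 469 = 938
    Σ(formed) = 3145 kJ
  ΔH_II = 3215 − 3145 = +70 kJ
ΔH_I − ΔH_II = −239 kJ, so reaction I has the more negative ΔH; |ΔH_I − ΔH_II| = 239 kJ.

Reaction I, by 239 kJ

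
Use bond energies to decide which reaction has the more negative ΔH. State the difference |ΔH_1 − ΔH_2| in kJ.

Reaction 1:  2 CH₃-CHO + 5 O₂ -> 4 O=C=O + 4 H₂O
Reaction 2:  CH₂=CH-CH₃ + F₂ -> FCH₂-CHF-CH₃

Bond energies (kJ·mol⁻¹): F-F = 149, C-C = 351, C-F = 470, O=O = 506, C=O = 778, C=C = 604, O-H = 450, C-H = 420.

Reaction 1:
  Bonds broken (reactants):
    C-C: 2 × 351 = 702
    C-H: 8 × 420 = 3360
    C=O: 2 × 778 = 1556
    O=O: 5 × 506 = 2530
    Σ(broken) = 8148 kJ
  Bonds formed (products):
    C=O: 8 × 778 = 6224
    O-H: 8 × 450 = 3600
    Σ(formed) = 9824 kJ
  ΔH_1 = 8148 − 9824 = −1676 kJ
Reaction 2:
  Bonds broken (reactants):
    C-C: 1 × 351 = 351
    C-H: 6 × 420 = 2520
    C=C: 1 × 604 = 604
    F-F: 1 × 149 = 149
    Σ(broken) = 3624 kJ
  Bonds formed (products):
    C-C: 2 × 351 = 702
    C-F: 2 × 470 = 940
    C-H: 6 × 420 = 2520
    Σ(formed) = 4162 kJ
  ΔH_2 = 3624 − 4162 = −538 kJ
ΔH_1 − ΔH_2 = −1138 kJ, so reaction 1 has the more negative ΔH; |ΔH_1 − ΔH_2| = 1138 kJ.

Reaction 1, by 1138 kJ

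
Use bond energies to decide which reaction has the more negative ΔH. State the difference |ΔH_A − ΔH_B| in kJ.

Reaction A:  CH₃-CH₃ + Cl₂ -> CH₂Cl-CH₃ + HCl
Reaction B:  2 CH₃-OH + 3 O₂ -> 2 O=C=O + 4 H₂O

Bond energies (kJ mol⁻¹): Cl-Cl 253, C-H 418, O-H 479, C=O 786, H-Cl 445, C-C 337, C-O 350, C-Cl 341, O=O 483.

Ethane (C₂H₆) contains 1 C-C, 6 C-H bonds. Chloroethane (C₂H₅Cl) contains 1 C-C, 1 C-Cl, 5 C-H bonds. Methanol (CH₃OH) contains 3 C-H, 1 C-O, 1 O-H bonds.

Reaction A:
  Bonds broken (reactants):
    C-C: 1 × 337 = 337
    C-H: 6 × 418 = 2508
    Cl-Cl: 1 × 253 = 253
    Σ(broken) = 3098 kJ
  Bonds formed (products):
    C-C: 1 × 337 = 337
    C-Cl: 1 × 341 = 341
    C-H: 5 × 418 = 2090
    H-Cl: 1 × 445 = 445
    Σ(formed) = 3213 kJ
  ΔH_A = 3098 − 3213 = −115 kJ
Reaction B:
  Bonds broken (reactants):
    C-H: 6 × 418 = 2508
    C-O: 2 × 350 = 700
    O-H: 2 × 479 = 958
    O=O: 3 × 483 = 1449
    Σ(broken) = 5615 kJ
  Bonds formed (products):
    C=O: 4 × 786 = 3144
    O-H: 8 × 479 = 3832
    Σ(formed) = 6976 kJ
  ΔH_B = 5615 − 6976 = −1361 kJ
ΔH_A − ΔH_B = +1246 kJ, so reaction B has the more negative ΔH; |ΔH_A − ΔH_B| = 1246 kJ.

Reaction B, by 1246 kJ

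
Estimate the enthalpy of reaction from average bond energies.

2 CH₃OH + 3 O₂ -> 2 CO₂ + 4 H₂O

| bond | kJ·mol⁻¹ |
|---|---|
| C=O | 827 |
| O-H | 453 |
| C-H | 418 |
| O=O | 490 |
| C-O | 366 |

ΔH ≈ −1316 kJ

Bonds broken (reactants):
  C-H: 6 × 418 = 2508
  C-O: 2 × 366 = 732
  O-H: 2 × 453 = 906
  O=O: 3 × 490 = 1470
  Σ(broken) = 5616 kJ
Bonds formed (products):
  C=O: 4 × 827 = 3308
  O-H: 8 × 453 = 3624
  Σ(formed) = 6932 kJ
ΔH = Σ(broken) − Σ(formed) = 5616 − 6932 = −1316 kJ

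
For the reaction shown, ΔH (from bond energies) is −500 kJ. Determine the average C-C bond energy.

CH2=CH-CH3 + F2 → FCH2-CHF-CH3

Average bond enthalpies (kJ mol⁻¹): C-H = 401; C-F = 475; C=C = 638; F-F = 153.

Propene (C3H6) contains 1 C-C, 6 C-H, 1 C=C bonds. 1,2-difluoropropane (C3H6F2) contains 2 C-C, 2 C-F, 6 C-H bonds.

Let D be the C-C bond energy.
Σ(broken) = 1×D + 6×401 + 1×638 + 1×153 = 3197 + D
Σ(formed) = 2×D + 2×475 + 6×401 = 3356 + 2D
ΔH = Σ(broken) − Σ(formed) = (3197 + D) − (3356 + 2D) = −159 − D
Setting this equal to −500 kJ gives D = 341 kJ/mol.

D(C-C) ≈ 341 kJ/mol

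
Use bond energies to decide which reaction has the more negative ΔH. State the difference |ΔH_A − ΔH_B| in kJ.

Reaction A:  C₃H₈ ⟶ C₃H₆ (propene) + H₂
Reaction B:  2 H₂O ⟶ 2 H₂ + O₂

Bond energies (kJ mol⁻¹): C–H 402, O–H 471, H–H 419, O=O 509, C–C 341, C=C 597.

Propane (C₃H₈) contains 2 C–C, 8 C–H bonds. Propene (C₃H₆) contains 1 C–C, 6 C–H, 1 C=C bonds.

Reaction A, by 408 kJ

Reaction A:
  Bonds broken (reactants):
    C–C: 2 × 341 = 682
    C–H: 8 × 402 = 3216
    Σ(broken) = 3898 kJ
  Bonds formed (products):
    C–C: 1 × 341 = 341
    C–H: 6 × 402 = 2412
    C=C: 1 × 597 = 597
    H–H: 1 × 419 = 419
    Σ(formed) = 3769 kJ
  ΔH_A = 3898 − 3769 = +129 kJ
Reaction B:
  Bonds broken (reactants):
    O–H: 4 × 471 = 1884
    Σ(broken) = 1884 kJ
  Bonds formed (products):
    H–H: 2 × 419 = 838
    O=O: 1 × 509 = 509
    Σ(formed) = 1347 kJ
  ΔH_B = 1884 − 1347 = +537 kJ
ΔH_A − ΔH_B = −408 kJ, so reaction A has the more negative ΔH; |ΔH_A − ΔH_B| = 408 kJ.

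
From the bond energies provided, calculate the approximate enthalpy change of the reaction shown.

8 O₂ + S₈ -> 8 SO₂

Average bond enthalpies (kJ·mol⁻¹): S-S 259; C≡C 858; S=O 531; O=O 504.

ΔH ≈ −2392 kJ

Bonds broken (reactants):
  O=O: 8 × 504 = 4032
  S-S: 8 × 259 = 2072
  Σ(broken) = 6104 kJ
Bonds formed (products):
  S=O: 16 × 531 = 8496
  Σ(formed) = 8496 kJ
ΔH = Σ(broken) − Σ(formed) = 6104 − 8496 = −2392 kJ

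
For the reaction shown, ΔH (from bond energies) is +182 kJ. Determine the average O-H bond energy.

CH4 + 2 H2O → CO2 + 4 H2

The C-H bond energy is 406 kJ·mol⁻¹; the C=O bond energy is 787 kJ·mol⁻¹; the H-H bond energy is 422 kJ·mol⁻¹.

D(O-H) ≈ 455 kJ/mol

Let D be the O-H bond energy.
Σ(broken) = 4×406 + 4×D = 1624 + 4D
Σ(formed) = 2×787 + 4×422 = 3262
ΔH = Σ(broken) − Σ(formed) = (1624 + 4D) − (3262) = −1638 + 4D
Setting this equal to +182 kJ gives 4D = 1820, so D = 455 kJ/mol.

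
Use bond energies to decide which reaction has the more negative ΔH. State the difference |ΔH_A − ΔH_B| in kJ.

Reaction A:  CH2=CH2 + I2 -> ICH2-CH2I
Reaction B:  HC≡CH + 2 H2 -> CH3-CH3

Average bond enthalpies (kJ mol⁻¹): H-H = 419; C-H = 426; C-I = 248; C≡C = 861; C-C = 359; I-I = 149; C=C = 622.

Reaction B, by 280 kJ

Reaction A:
  Bonds broken (reactants):
    C-H: 4 × 426 = 1704
    C=C: 1 × 622 = 622
    I-I: 1 × 149 = 149
    Σ(broken) = 2475 kJ
  Bonds formed (products):
    C-C: 1 × 359 = 359
    C-H: 4 × 426 = 1704
    C-I: 2 × 248 = 496
    Σ(formed) = 2559 kJ
  ΔH_A = 2475 − 2559 = −84 kJ
Reaction B:
  Bonds broken (reactants):
    C≡C: 1 × 861 = 861
    C-H: 2 × 426 = 852
    H-H: 2 × 419 = 838
    Σ(broken) = 2551 kJ
  Bonds formed (products):
    C-C: 1 × 359 = 359
    C-H: 6 × 426 = 2556
    Σ(formed) = 2915 kJ
  ΔH_B = 2551 − 2915 = −364 kJ
ΔH_A − ΔH_B = +280 kJ, so reaction B has the more negative ΔH; |ΔH_A − ΔH_B| = 280 kJ.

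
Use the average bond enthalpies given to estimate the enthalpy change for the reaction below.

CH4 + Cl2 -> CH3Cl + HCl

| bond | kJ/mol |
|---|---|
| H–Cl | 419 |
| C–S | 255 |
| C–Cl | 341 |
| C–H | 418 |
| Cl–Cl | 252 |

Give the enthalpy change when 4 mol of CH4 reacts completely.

Bonds broken (reactants):
  C–H: 4 × 418 = 1672
  Cl–Cl: 1 × 252 = 252
  Σ(broken) = 1924 kJ
Bonds formed (products):
  C–Cl: 1 × 341 = 341
  C–H: 3 × 418 = 1254
  H–Cl: 1 × 419 = 419
  Σ(formed) = 2014 kJ
ΔH = Σ(broken) − Σ(formed) = 1924 − 2014 = −90 kJ
For 4× the reaction as written: 4 × (−90) = −360 kJ

ΔH = −360 kJ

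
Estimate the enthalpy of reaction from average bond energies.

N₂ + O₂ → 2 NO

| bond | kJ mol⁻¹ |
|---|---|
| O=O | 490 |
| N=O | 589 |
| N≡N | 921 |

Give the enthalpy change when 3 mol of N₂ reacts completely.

ΔH = +699 kJ

Bonds broken (reactants):
  N≡N: 1 × 921 = 921
  O=O: 1 × 490 = 490
  Σ(broken) = 1411 kJ
Bonds formed (products):
  N=O: 2 × 589 = 1178
  Σ(formed) = 1178 kJ
ΔH = Σ(broken) − Σ(formed) = 1411 − 1178 = +233 kJ
For 3× the reaction as written: 3 × (+233) = +699 kJ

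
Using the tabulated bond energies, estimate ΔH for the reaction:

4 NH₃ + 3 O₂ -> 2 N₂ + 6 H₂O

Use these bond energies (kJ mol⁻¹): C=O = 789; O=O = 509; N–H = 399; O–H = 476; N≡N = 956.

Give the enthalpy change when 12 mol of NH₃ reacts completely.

Bonds broken (reactants):
  N–H: 12 × 399 = 4788
  O=O: 3 × 509 = 1527
  Σ(broken) = 6315 kJ
Bonds formed (products):
  N≡N: 2 × 956 = 1912
  O–H: 12 × 476 = 5712
  Σ(formed) = 7624 kJ
ΔH = Σ(broken) − Σ(formed) = 6315 − 7624 = −1309 kJ
For 3× the reaction as written: 3 × (−1309) = −3927 kJ

ΔH = −3927 kJ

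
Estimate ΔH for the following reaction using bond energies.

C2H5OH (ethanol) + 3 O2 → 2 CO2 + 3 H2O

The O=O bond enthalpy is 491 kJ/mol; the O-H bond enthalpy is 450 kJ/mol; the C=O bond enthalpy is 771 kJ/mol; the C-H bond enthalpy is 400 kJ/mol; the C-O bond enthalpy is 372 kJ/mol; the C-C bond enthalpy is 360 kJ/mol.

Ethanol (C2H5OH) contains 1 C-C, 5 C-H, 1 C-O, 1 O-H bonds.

Bonds broken (reactants):
  C-C: 1 × 360 = 360
  C-H: 5 × 400 = 2000
  C-O: 1 × 372 = 372
  O-H: 1 × 450 = 450
  O=O: 3 × 491 = 1473
  Σ(broken) = 4655 kJ
Bonds formed (products):
  C=O: 4 × 771 = 3084
  O-H: 6 × 450 = 2700
  Σ(formed) = 5784 kJ
ΔH = Σ(broken) − Σ(formed) = 4655 − 5784 = −1129 kJ

ΔH ≈ −1129 kJ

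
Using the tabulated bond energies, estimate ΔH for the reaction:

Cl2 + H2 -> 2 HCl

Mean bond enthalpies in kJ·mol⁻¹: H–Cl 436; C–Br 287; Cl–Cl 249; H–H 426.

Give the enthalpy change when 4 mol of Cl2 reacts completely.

ΔH = −788 kJ

Bonds broken (reactants):
  Cl–Cl: 1 × 249 = 249
  H–H: 1 × 426 = 426
  Σ(broken) = 675 kJ
Bonds formed (products):
  H–Cl: 2 × 436 = 872
  Σ(formed) = 872 kJ
ΔH = Σ(broken) − Σ(formed) = 675 − 872 = −197 kJ
For 4× the reaction as written: 4 × (−197) = −788 kJ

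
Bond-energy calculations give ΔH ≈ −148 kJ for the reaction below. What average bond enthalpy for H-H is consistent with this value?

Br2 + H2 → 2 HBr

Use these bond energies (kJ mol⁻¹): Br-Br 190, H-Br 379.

D(H-H) ≈ 420 kJ/mol

Let D be the H-H bond energy.
Σ(broken) = 1×190 + 1×D = 190 + D
Σ(formed) = 2×379 = 758
ΔH = Σ(broken) − Σ(formed) = (190 + D) − (758) = −568 + D
Setting this equal to −148 kJ gives D = 420 kJ/mol.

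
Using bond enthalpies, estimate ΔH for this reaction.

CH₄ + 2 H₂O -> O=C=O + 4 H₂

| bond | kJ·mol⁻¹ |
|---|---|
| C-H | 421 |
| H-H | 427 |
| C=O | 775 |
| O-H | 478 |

Bonds broken (reactants):
  C-H: 4 × 421 = 1684
  O-H: 4 × 478 = 1912
  Σ(broken) = 3596 kJ
Bonds formed (products):
  C=O: 2 × 775 = 1550
  H-H: 4 × 427 = 1708
  Σ(formed) = 3258 kJ
ΔH = Σ(broken) − Σ(formed) = 3596 − 3258 = +338 kJ

ΔH ≈ +338 kJ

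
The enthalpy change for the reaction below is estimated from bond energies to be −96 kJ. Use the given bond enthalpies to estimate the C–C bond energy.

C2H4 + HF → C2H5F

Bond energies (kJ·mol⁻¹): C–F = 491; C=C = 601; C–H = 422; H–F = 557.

Let D be the C–C bond energy.
Σ(broken) = 4×422 + 1×601 + 1×557 = 2846
Σ(formed) = 1×D + 1×491 + 5×422 = 2601 + D
ΔH = Σ(broken) − Σ(formed) = (2846) − (2601 + D) = +245 − D
Setting this equal to −96 kJ gives D = 341 kJ/mol.

D(C–C) ≈ 341 kJ/mol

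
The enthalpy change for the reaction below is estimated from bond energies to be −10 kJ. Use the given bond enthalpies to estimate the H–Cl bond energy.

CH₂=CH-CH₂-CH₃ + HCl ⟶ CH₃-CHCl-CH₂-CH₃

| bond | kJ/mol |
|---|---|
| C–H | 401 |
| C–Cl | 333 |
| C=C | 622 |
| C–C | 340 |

Let D be the H–Cl bond energy.
Σ(broken) = 2×340 + 8×401 + 1×622 + 1×D = 4510 + D
Σ(formed) = 3×340 + 1×333 + 9×401 = 4962
ΔH = Σ(broken) − Σ(formed) = (4510 + D) − (4962) = −452 + D
Setting this equal to −10 kJ gives D = 442 kJ/mol.

D(H–Cl) ≈ 442 kJ/mol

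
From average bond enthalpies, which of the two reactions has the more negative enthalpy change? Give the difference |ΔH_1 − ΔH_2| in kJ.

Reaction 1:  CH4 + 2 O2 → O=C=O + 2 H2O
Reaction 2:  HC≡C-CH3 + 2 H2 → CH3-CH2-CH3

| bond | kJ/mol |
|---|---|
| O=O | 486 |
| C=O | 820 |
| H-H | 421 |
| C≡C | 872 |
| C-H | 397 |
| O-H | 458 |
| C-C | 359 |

Reaction 1:
  Bonds broken (reactants):
    C-H: 4 × 397 = 1588
    O=O: 2 × 486 = 972
    Σ(broken) = 2560 kJ
  Bonds formed (products):
    C=O: 2 × 820 = 1640
    O-H: 4 × 458 = 1832
    Σ(formed) = 3472 kJ
  ΔH_1 = 2560 − 3472 = −912 kJ
Reaction 2:
  Bonds broken (reactants):
    C≡C: 1 × 872 = 872
    C-C: 1 × 359 = 359
    C-H: 4 × 397 = 1588
    H-H: 2 × 421 = 842
    Σ(broken) = 3661 kJ
  Bonds formed (products):
    C-C: 2 × 359 = 718
    C-H: 8 × 397 = 3176
    Σ(formed) = 3894 kJ
  ΔH_2 = 3661 − 3894 = −233 kJ
ΔH_1 − ΔH_2 = −679 kJ, so reaction 1 has the more negative ΔH; |ΔH_1 − ΔH_2| = 679 kJ.

Reaction 1, by 679 kJ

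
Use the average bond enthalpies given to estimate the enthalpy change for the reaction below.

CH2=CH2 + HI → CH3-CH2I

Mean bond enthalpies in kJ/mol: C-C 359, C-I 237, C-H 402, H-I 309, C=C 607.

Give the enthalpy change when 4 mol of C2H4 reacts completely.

Bonds broken (reactants):
  C-H: 4 × 402 = 1608
  C=C: 1 × 607 = 607
  H-I: 1 × 309 = 309
  Σ(broken) = 2524 kJ
Bonds formed (products):
  C-C: 1 × 359 = 359
  C-H: 5 × 402 = 2010
  C-I: 1 × 237 = 237
  Σ(formed) = 2606 kJ
ΔH = Σ(broken) − Σ(formed) = 2524 − 2606 = −82 kJ
For 4× the reaction as written: 4 × (−82) = −328 kJ

ΔH = −328 kJ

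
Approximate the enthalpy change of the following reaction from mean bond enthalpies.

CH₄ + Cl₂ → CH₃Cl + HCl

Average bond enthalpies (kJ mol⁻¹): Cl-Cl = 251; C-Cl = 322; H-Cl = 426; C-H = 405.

Bonds broken (reactants):
  C-H: 4 × 405 = 1620
  Cl-Cl: 1 × 251 = 251
  Σ(broken) = 1871 kJ
Bonds formed (products):
  C-Cl: 1 × 322 = 322
  C-H: 3 × 405 = 1215
  H-Cl: 1 × 426 = 426
  Σ(formed) = 1963 kJ
ΔH = Σ(broken) − Σ(formed) = 1871 − 1963 = −92 kJ

ΔH ≈ −92 kJ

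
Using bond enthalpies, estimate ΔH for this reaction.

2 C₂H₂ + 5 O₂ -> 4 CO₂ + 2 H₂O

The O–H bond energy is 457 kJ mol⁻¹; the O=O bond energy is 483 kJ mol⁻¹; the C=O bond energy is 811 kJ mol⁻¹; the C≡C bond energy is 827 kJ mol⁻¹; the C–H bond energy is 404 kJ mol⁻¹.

ΔH ≈ −2631 kJ

Bonds broken (reactants):
  C≡C: 2 × 827 = 1654
  C–H: 4 × 404 = 1616
  O=O: 5 × 483 = 2415
  Σ(broken) = 5685 kJ
Bonds formed (products):
  C=O: 8 × 811 = 6488
  O–H: 4 × 457 = 1828
  Σ(formed) = 8316 kJ
ΔH = Σ(broken) − Σ(formed) = 5685 − 8316 = −2631 kJ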